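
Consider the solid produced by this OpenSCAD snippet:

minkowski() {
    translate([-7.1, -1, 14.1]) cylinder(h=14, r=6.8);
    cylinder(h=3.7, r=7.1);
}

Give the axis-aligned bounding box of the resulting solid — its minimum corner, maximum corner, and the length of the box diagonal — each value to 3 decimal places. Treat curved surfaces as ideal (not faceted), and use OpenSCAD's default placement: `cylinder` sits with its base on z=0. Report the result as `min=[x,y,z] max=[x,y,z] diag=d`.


min=[-21.000,-14.900,14.100] max=[6.800,12.900,31.800] diag=43.116

A = translate([-7.1, -1, 14.1]) cylinder(h=14, r=6.8) → bbox [-13.9,-7.8,14.1] .. [-0.3,5.8,28.1]
B = cylinder(h=3.7, r=7.1) → bbox [-7.1,-7.1,0] .. [7.1,7.1,3.7]
lo = A.lo+B.lo = [-13.9-7.1, -7.8-7.1, 14.1+0] = [-21.000,-14.900,14.100]
hi = A.hi+B.hi = [-0.3+7.1, 5.8+7.1, 28.1+3.7] = [6.800,12.900,31.800]
diag = √(27.8²+27.8²+17.7²) = √1858.97 = 43.116


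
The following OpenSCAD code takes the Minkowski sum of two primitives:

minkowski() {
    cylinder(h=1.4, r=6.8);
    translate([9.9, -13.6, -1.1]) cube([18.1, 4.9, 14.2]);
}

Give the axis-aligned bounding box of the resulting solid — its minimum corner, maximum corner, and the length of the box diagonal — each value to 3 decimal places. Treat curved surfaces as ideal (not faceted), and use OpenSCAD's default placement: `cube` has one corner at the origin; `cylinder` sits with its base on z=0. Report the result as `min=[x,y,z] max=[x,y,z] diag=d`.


A = translate([9.9, -13.6, -1.1]) cube([18.1, 4.9, 14.2]) → bbox [9.9,-13.6,-1.1] .. [28,-8.7,13.1]
B = cylinder(h=1.4, r=6.8) → bbox [-6.8,-6.8,0] .. [6.8,6.8,1.4]
lo = A.lo+B.lo = [9.9-6.8, -13.6-6.8, -1.1+0] = [3.100,-20.400,-1.100]
hi = A.hi+B.hi = [28+6.8, -8.7+6.8, 13.1+1.4] = [34.800,-1.900,14.500]
diag = √(31.7²+18.5²+15.6²) = √1590.5 = 39.881

min=[3.100,-20.400,-1.100] max=[34.800,-1.900,14.500] diag=39.881


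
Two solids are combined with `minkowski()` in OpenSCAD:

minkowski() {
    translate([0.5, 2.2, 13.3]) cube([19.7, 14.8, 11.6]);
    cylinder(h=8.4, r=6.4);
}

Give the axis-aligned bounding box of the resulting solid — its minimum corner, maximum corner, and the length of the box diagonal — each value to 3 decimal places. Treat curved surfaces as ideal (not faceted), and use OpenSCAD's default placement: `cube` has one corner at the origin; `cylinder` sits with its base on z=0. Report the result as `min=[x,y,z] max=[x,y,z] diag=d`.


min=[-5.900,-4.200,13.300] max=[26.600,23.400,33.300] diag=47.096

A = translate([0.5, 2.2, 13.3]) cube([19.7, 14.8, 11.6]) → bbox [0.5,2.2,13.3] .. [20.2,17,24.9]
B = cylinder(h=8.4, r=6.4) → bbox [-6.4,-6.4,0] .. [6.4,6.4,8.4]
lo = A.lo+B.lo = [0.5-6.4, 2.2-6.4, 13.3+0] = [-5.900,-4.200,13.300]
hi = A.hi+B.hi = [20.2+6.4, 17+6.4, 24.9+8.4] = [26.600,23.400,33.300]
diag = √(32.5²+27.6²+20²) = √2218.01 = 47.096


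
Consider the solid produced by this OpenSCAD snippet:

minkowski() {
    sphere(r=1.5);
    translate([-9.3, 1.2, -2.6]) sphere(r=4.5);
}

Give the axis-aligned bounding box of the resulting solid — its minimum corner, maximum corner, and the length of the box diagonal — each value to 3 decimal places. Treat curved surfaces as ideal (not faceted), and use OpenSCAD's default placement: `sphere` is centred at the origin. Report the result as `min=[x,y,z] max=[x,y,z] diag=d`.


min=[-15.300,-4.800,-8.600] max=[-3.300,7.200,3.400] diag=20.785

A = translate([-9.3, 1.2, -2.6]) sphere(r=4.5) → bbox [-13.8,-3.3,-7.1] .. [-4.8,5.7,1.9]
B = sphere(r=1.5) → bbox [-1.5,-1.5,-1.5] .. [1.5,1.5,1.5]
lo = A.lo+B.lo = [-13.8-1.5, -3.3-1.5, -7.1-1.5] = [-15.300,-4.800,-8.600]
hi = A.hi+B.hi = [-4.8+1.5, 5.7+1.5, 1.9+1.5] = [-3.300,7.200,3.400]
diag = √(12²+12²+12²) = √432 = 20.785


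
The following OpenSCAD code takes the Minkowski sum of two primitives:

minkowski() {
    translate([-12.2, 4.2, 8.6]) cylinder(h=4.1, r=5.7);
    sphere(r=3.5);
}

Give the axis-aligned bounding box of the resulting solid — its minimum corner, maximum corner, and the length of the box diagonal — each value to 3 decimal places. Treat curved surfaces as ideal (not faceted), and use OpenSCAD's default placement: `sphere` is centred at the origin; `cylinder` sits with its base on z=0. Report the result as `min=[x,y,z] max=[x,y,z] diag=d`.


A = translate([-12.2, 4.2, 8.6]) cylinder(h=4.1, r=5.7) → bbox [-17.9,-1.5,8.6] .. [-6.5,9.9,12.7]
B = sphere(r=3.5) → bbox [-3.5,-3.5,-3.5] .. [3.5,3.5,3.5]
lo = A.lo+B.lo = [-17.9-3.5, -1.5-3.5, 8.6-3.5] = [-21.400,-5.000,5.100]
hi = A.hi+B.hi = [-6.5+3.5, 9.9+3.5, 12.7+3.5] = [-3.000,13.400,16.200]
diag = √(18.4²+18.4²+11.1²) = √800.33 = 28.290

min=[-21.400,-5.000,5.100] max=[-3.000,13.400,16.200] diag=28.290


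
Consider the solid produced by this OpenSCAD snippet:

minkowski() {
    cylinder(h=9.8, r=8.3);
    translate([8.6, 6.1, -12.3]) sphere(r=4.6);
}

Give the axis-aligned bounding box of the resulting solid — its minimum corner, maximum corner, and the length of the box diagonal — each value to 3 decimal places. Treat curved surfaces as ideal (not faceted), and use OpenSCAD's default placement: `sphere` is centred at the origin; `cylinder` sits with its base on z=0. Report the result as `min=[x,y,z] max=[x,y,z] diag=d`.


min=[-4.300,-6.800,-16.900] max=[21.500,19.000,2.100] diag=41.137

A = translate([8.6, 6.1, -12.3]) sphere(r=4.6) → bbox [4,1.5,-16.9] .. [13.2,10.7,-7.7]
B = cylinder(h=9.8, r=8.3) → bbox [-8.3,-8.3,0] .. [8.3,8.3,9.8]
lo = A.lo+B.lo = [4-8.3, 1.5-8.3, -16.9+0] = [-4.300,-6.800,-16.900]
hi = A.hi+B.hi = [13.2+8.3, 10.7+8.3, -7.7+9.8] = [21.500,19.000,2.100]
diag = √(25.8²+25.8²+19²) = √1692.28 = 41.137


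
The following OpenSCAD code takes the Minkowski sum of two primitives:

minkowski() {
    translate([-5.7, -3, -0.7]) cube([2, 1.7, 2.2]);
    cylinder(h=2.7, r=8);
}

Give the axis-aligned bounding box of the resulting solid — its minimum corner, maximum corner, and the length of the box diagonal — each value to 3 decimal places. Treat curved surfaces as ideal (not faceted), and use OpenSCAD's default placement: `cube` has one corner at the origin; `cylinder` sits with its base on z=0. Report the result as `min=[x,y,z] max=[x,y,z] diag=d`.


A = translate([-5.7, -3, -0.7]) cube([2, 1.7, 2.2]) → bbox [-5.7,-3,-0.7] .. [-3.7,-1.3,1.5]
B = cylinder(h=2.7, r=8) → bbox [-8,-8,0] .. [8,8,2.7]
lo = A.lo+B.lo = [-5.7-8, -3-8, -0.7+0] = [-13.700,-11.000,-0.700]
hi = A.hi+B.hi = [-3.7+8, -1.3+8, 1.5+2.7] = [4.300,6.700,4.200]
diag = √(18²+17.7²+4.9²) = √661.3 = 25.716

min=[-13.700,-11.000,-0.700] max=[4.300,6.700,4.200] diag=25.716


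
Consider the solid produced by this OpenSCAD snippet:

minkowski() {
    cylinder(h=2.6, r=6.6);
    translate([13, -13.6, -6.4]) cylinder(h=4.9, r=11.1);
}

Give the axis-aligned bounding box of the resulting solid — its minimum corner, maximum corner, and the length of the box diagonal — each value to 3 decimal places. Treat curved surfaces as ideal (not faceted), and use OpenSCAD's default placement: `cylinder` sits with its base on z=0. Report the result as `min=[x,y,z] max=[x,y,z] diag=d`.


min=[-4.700,-31.300,-6.400] max=[30.700,4.100,1.100] diag=50.622

A = translate([13, -13.6, -6.4]) cylinder(h=4.9, r=11.1) → bbox [1.9,-24.7,-6.4] .. [24.1,-2.5,-1.5]
B = cylinder(h=2.6, r=6.6) → bbox [-6.6,-6.6,0] .. [6.6,6.6,2.6]
lo = A.lo+B.lo = [1.9-6.6, -24.7-6.6, -6.4+0] = [-4.700,-31.300,-6.400]
hi = A.hi+B.hi = [24.1+6.6, -2.5+6.6, -1.5+2.6] = [30.700,4.100,1.100]
diag = √(35.4²+35.4²+7.5²) = √2562.57 = 50.622


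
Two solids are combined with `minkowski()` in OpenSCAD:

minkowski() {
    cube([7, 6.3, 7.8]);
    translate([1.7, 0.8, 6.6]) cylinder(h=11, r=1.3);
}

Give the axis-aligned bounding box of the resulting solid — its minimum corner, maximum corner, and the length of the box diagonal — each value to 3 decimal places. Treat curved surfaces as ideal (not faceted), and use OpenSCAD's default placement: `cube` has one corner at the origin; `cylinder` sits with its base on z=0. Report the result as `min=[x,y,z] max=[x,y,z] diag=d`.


A = translate([1.7, 0.8, 6.6]) cylinder(h=11, r=1.3) → bbox [0.4,-0.5,6.6] .. [3,2.1,17.6]
B = cube([7, 6.3, 7.8]) → bbox [0,0,0] .. [7,6.3,7.8]
lo = A.lo+B.lo = [0.4+0, -0.5+0, 6.6+0] = [0.400,-0.500,6.600]
hi = A.hi+B.hi = [3+7, 2.1+6.3, 17.6+7.8] = [10.000,8.400,25.400]
diag = √(9.6²+8.9²+18.8²) = √524.81 = 22.909

min=[0.400,-0.500,6.600] max=[10.000,8.400,25.400] diag=22.909


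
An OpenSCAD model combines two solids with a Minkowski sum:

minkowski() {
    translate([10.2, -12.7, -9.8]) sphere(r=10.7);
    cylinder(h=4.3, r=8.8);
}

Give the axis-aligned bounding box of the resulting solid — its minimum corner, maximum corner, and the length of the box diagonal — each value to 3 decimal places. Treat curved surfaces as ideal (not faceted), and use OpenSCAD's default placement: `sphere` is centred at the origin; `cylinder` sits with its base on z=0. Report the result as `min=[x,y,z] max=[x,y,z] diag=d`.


min=[-9.300,-32.200,-20.500] max=[29.700,6.800,5.200] diag=60.848

A = translate([10.2, -12.7, -9.8]) sphere(r=10.7) → bbox [-0.5,-23.4,-20.5] .. [20.9,-2,0.9]
B = cylinder(h=4.3, r=8.8) → bbox [-8.8,-8.8,0] .. [8.8,8.8,4.3]
lo = A.lo+B.lo = [-0.5-8.8, -23.4-8.8, -20.5+0] = [-9.300,-32.200,-20.500]
hi = A.hi+B.hi = [20.9+8.8, -2+8.8, 0.9+4.3] = [29.700,6.800,5.200]
diag = √(39²+39²+25.7²) = √3702.49 = 60.848


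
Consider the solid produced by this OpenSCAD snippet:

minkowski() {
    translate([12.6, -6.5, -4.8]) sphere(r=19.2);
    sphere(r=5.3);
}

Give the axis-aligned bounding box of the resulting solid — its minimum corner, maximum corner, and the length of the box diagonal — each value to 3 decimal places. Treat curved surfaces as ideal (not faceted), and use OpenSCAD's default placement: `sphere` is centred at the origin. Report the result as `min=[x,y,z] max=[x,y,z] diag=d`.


min=[-11.900,-31.000,-29.300] max=[37.100,18.000,19.700] diag=84.870

A = translate([12.6, -6.5, -4.8]) sphere(r=19.2) → bbox [-6.6,-25.7,-24] .. [31.8,12.7,14.4]
B = sphere(r=5.3) → bbox [-5.3,-5.3,-5.3] .. [5.3,5.3,5.3]
lo = A.lo+B.lo = [-6.6-5.3, -25.7-5.3, -24-5.3] = [-11.900,-31.000,-29.300]
hi = A.hi+B.hi = [31.8+5.3, 12.7+5.3, 14.4+5.3] = [37.100,18.000,19.700]
diag = √(49²+49²+49²) = √7203 = 84.870


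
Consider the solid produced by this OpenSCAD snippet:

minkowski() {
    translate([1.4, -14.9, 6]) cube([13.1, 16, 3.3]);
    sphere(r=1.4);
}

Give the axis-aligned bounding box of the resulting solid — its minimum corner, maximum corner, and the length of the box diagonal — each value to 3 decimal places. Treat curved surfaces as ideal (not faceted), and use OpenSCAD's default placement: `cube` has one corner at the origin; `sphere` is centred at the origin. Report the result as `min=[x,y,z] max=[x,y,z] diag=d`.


min=[0.000,-16.300,4.600] max=[15.900,2.500,10.700] diag=25.367

A = translate([1.4, -14.9, 6]) cube([13.1, 16, 3.3]) → bbox [1.4,-14.9,6] .. [14.5,1.1,9.3]
B = sphere(r=1.4) → bbox [-1.4,-1.4,-1.4] .. [1.4,1.4,1.4]
lo = A.lo+B.lo = [1.4-1.4, -14.9-1.4, 6-1.4] = [0.000,-16.300,4.600]
hi = A.hi+B.hi = [14.5+1.4, 1.1+1.4, 9.3+1.4] = [15.900,2.500,10.700]
diag = √(15.9²+18.8²+6.1²) = √643.46 = 25.367


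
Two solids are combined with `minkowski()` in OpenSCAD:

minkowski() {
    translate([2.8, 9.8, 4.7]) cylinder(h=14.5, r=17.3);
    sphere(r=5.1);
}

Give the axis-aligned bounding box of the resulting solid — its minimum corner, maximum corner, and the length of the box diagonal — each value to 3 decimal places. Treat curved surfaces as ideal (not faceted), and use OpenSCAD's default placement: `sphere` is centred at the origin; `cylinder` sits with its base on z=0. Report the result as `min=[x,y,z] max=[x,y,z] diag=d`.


A = translate([2.8, 9.8, 4.7]) cylinder(h=14.5, r=17.3) → bbox [-14.5,-7.5,4.7] .. [20.1,27.1,19.2]
B = sphere(r=5.1) → bbox [-5.1,-5.1,-5.1] .. [5.1,5.1,5.1]
lo = A.lo+B.lo = [-14.5-5.1, -7.5-5.1, 4.7-5.1] = [-19.600,-12.600,-0.400]
hi = A.hi+B.hi = [20.1+5.1, 27.1+5.1, 19.2+5.1] = [25.200,32.200,24.300]
diag = √(44.8²+44.8²+24.7²) = √4624.17 = 68.001

min=[-19.600,-12.600,-0.400] max=[25.200,32.200,24.300] diag=68.001


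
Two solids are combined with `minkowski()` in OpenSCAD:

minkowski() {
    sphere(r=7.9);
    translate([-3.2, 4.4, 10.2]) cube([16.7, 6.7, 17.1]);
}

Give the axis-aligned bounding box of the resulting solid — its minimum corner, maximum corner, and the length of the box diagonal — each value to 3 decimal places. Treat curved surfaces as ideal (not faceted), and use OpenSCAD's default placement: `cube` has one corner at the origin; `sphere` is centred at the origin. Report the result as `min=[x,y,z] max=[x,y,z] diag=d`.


min=[-11.100,-3.500,2.300] max=[21.400,19.000,35.200] diag=51.429

A = translate([-3.2, 4.4, 10.2]) cube([16.7, 6.7, 17.1]) → bbox [-3.2,4.4,10.2] .. [13.5,11.1,27.3]
B = sphere(r=7.9) → bbox [-7.9,-7.9,-7.9] .. [7.9,7.9,7.9]
lo = A.lo+B.lo = [-3.2-7.9, 4.4-7.9, 10.2-7.9] = [-11.100,-3.500,2.300]
hi = A.hi+B.hi = [13.5+7.9, 11.1+7.9, 27.3+7.9] = [21.400,19.000,35.200]
diag = √(32.5²+22.5²+32.9²) = √2644.91 = 51.429


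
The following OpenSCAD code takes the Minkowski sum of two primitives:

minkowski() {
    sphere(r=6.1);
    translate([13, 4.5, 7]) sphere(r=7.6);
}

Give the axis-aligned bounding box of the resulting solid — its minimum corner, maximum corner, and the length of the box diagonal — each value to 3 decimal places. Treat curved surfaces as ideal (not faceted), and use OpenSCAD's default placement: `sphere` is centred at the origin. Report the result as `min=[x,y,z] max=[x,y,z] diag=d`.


A = translate([13, 4.5, 7]) sphere(r=7.6) → bbox [5.4,-3.1,-0.6] .. [20.6,12.1,14.6]
B = sphere(r=6.1) → bbox [-6.1,-6.1,-6.1] .. [6.1,6.1,6.1]
lo = A.lo+B.lo = [5.4-6.1, -3.1-6.1, -0.6-6.1] = [-0.700,-9.200,-6.700]
hi = A.hi+B.hi = [20.6+6.1, 12.1+6.1, 14.6+6.1] = [26.700,18.200,20.700]
diag = √(27.4²+27.4²+27.4²) = √2252.28 = 47.458

min=[-0.700,-9.200,-6.700] max=[26.700,18.200,20.700] diag=47.458


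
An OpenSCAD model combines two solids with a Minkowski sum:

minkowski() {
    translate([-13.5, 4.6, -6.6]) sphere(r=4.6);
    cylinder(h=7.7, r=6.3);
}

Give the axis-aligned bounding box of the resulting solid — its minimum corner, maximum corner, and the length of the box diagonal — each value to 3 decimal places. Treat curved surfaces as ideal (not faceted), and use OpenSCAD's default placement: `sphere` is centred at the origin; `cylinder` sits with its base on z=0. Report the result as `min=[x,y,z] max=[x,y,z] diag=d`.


A = translate([-13.5, 4.6, -6.6]) sphere(r=4.6) → bbox [-18.1,0,-11.2] .. [-8.9,9.2,-2]
B = cylinder(h=7.7, r=6.3) → bbox [-6.3,-6.3,0] .. [6.3,6.3,7.7]
lo = A.lo+B.lo = [-18.1-6.3, 0-6.3, -11.2+0] = [-24.400,-6.300,-11.200]
hi = A.hi+B.hi = [-8.9+6.3, 9.2+6.3, -2+7.7] = [-2.600,15.500,5.700]
diag = √(21.8²+21.8²+16.9²) = √1236.09 = 35.158

min=[-24.400,-6.300,-11.200] max=[-2.600,15.500,5.700] diag=35.158


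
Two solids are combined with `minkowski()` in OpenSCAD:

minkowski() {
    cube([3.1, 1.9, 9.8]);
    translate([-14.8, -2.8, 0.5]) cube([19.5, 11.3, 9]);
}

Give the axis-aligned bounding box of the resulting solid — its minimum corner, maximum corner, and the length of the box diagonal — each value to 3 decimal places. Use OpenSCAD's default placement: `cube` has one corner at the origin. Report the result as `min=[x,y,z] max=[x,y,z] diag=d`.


min=[-14.800,-2.800,0.500] max=[7.800,10.400,19.300] diag=32.225

A = translate([-14.8, -2.8, 0.5]) cube([19.5, 11.3, 9]) → bbox [-14.8,-2.8,0.5] .. [4.7,8.5,9.5]
B = cube([3.1, 1.9, 9.8]) → bbox [0,0,0] .. [3.1,1.9,9.8]
lo = A.lo+B.lo = [-14.8+0, -2.8+0, 0.5+0] = [-14.800,-2.800,0.500]
hi = A.hi+B.hi = [4.7+3.1, 8.5+1.9, 9.5+9.8] = [7.800,10.400,19.300]
diag = √(22.6²+13.2²+18.8²) = √1038.44 = 32.225


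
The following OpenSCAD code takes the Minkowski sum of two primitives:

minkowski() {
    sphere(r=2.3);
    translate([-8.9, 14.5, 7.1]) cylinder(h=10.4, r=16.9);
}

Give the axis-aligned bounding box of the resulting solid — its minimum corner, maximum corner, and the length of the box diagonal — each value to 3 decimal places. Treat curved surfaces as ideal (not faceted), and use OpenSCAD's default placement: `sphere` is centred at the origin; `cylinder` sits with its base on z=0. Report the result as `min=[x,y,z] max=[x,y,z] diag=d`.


min=[-28.100,-4.700,4.800] max=[10.300,33.700,19.800] diag=56.339

A = translate([-8.9, 14.5, 7.1]) cylinder(h=10.4, r=16.9) → bbox [-25.8,-2.4,7.1] .. [8,31.4,17.5]
B = sphere(r=2.3) → bbox [-2.3,-2.3,-2.3] .. [2.3,2.3,2.3]
lo = A.lo+B.lo = [-25.8-2.3, -2.4-2.3, 7.1-2.3] = [-28.100,-4.700,4.800]
hi = A.hi+B.hi = [8+2.3, 31.4+2.3, 17.5+2.3] = [10.300,33.700,19.800]
diag = √(38.4²+38.4²+15²) = √3174.12 = 56.339


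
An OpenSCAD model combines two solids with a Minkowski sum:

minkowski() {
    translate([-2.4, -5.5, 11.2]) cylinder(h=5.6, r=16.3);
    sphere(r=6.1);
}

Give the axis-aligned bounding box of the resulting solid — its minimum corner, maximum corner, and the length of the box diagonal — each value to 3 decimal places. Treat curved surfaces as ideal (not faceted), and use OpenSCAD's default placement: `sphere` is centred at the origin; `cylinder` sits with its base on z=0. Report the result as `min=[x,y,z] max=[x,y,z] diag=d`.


A = translate([-2.4, -5.5, 11.2]) cylinder(h=5.6, r=16.3) → bbox [-18.7,-21.8,11.2] .. [13.9,10.8,16.8]
B = sphere(r=6.1) → bbox [-6.1,-6.1,-6.1] .. [6.1,6.1,6.1]
lo = A.lo+B.lo = [-18.7-6.1, -21.8-6.1, 11.2-6.1] = [-24.800,-27.900,5.100]
hi = A.hi+B.hi = [13.9+6.1, 10.8+6.1, 16.8+6.1] = [20.000,16.900,22.900]
diag = √(44.8²+44.8²+17.8²) = √4330.92 = 65.810

min=[-24.800,-27.900,5.100] max=[20.000,16.900,22.900] diag=65.810


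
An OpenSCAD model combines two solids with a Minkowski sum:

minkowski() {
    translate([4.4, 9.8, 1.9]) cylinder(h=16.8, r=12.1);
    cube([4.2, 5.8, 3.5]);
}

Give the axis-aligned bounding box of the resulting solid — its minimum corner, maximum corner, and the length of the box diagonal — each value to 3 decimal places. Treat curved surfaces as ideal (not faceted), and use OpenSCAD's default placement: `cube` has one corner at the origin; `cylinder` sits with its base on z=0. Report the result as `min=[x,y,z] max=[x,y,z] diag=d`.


A = translate([4.4, 9.8, 1.9]) cylinder(h=16.8, r=12.1) → bbox [-7.7,-2.3,1.9] .. [16.5,21.9,18.7]
B = cube([4.2, 5.8, 3.5]) → bbox [0,0,0] .. [4.2,5.8,3.5]
lo = A.lo+B.lo = [-7.7+0, -2.3+0, 1.9+0] = [-7.700,-2.300,1.900]
hi = A.hi+B.hi = [16.5+4.2, 21.9+5.8, 18.7+3.5] = [20.700,27.700,22.200]
diag = √(28.4²+30²+20.3²) = √2118.65 = 46.029

min=[-7.700,-2.300,1.900] max=[20.700,27.700,22.200] diag=46.029


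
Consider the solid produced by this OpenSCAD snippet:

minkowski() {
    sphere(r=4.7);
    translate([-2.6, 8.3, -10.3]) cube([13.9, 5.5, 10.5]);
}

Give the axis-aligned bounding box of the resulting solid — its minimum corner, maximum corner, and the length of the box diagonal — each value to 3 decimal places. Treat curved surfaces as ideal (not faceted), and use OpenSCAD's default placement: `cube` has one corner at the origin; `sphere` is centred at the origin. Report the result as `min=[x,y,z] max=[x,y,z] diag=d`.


A = translate([-2.6, 8.3, -10.3]) cube([13.9, 5.5, 10.5]) → bbox [-2.6,8.3,-10.3] .. [11.3,13.8,0.2]
B = sphere(r=4.7) → bbox [-4.7,-4.7,-4.7] .. [4.7,4.7,4.7]
lo = A.lo+B.lo = [-2.6-4.7, 8.3-4.7, -10.3-4.7] = [-7.300,3.600,-15.000]
hi = A.hi+B.hi = [11.3+4.7, 13.8+4.7, 0.2+4.7] = [16.000,18.500,4.900]
diag = √(23.3²+14.9²+19.9²) = √1160.91 = 34.072

min=[-7.300,3.600,-15.000] max=[16.000,18.500,4.900] diag=34.072


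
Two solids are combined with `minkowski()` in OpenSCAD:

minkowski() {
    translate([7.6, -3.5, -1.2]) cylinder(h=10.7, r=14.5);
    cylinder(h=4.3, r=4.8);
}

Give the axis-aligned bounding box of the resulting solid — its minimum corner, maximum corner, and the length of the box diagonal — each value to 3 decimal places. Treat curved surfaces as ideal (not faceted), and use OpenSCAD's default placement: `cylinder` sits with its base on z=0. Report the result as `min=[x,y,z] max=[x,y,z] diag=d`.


A = translate([7.6, -3.5, -1.2]) cylinder(h=10.7, r=14.5) → bbox [-6.9,-18,-1.2] .. [22.1,11,9.5]
B = cylinder(h=4.3, r=4.8) → bbox [-4.8,-4.8,0] .. [4.8,4.8,4.3]
lo = A.lo+B.lo = [-6.9-4.8, -18-4.8, -1.2+0] = [-11.700,-22.800,-1.200]
hi = A.hi+B.hi = [22.1+4.8, 11+4.8, 9.5+4.3] = [26.900,15.800,13.800]
diag = √(38.6²+38.6²+15²) = √3204.92 = 56.612

min=[-11.700,-22.800,-1.200] max=[26.900,15.800,13.800] diag=56.612


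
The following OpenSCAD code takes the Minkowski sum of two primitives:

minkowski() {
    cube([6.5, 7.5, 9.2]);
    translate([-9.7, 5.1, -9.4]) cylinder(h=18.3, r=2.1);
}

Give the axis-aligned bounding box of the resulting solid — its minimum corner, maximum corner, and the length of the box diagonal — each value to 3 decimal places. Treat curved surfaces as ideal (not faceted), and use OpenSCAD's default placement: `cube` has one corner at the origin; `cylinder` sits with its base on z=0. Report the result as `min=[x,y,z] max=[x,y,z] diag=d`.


min=[-11.800,3.000,-9.400] max=[-1.100,14.700,18.100] diag=31.743

A = translate([-9.7, 5.1, -9.4]) cylinder(h=18.3, r=2.1) → bbox [-11.8,3,-9.4] .. [-7.6,7.2,8.9]
B = cube([6.5, 7.5, 9.2]) → bbox [0,0,0] .. [6.5,7.5,9.2]
lo = A.lo+B.lo = [-11.8+0, 3+0, -9.4+0] = [-11.800,3.000,-9.400]
hi = A.hi+B.hi = [-7.6+6.5, 7.2+7.5, 8.9+9.2] = [-1.100,14.700,18.100]
diag = √(10.7²+11.7²+27.5²) = √1007.63 = 31.743


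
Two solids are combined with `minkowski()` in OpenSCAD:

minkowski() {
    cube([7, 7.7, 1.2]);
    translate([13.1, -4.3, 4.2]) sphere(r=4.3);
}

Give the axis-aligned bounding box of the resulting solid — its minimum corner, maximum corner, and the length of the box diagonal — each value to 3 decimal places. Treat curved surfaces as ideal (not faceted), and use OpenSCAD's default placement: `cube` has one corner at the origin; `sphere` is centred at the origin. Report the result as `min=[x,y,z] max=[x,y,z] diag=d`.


min=[8.800,-8.600,-0.100] max=[24.400,7.700,9.700] diag=24.599

A = translate([13.1, -4.3, 4.2]) sphere(r=4.3) → bbox [8.8,-8.6,-0.1] .. [17.4,0,8.5]
B = cube([7, 7.7, 1.2]) → bbox [0,0,0] .. [7,7.7,1.2]
lo = A.lo+B.lo = [8.8+0, -8.6+0, -0.1+0] = [8.800,-8.600,-0.100]
hi = A.hi+B.hi = [17.4+7, 0+7.7, 8.5+1.2] = [24.400,7.700,9.700]
diag = √(15.6²+16.3²+9.8²) = √605.09 = 24.599


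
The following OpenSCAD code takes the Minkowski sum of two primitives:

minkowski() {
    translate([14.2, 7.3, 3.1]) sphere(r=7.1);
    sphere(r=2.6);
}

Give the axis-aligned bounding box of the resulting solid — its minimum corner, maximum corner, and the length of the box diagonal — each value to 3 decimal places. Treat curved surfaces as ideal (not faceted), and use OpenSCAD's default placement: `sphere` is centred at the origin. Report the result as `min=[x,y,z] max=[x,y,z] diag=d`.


A = translate([14.2, 7.3, 3.1]) sphere(r=7.1) → bbox [7.1,0.2,-4] .. [21.3,14.4,10.2]
B = sphere(r=2.6) → bbox [-2.6,-2.6,-2.6] .. [2.6,2.6,2.6]
lo = A.lo+B.lo = [7.1-2.6, 0.2-2.6, -4-2.6] = [4.500,-2.400,-6.600]
hi = A.hi+B.hi = [21.3+2.6, 14.4+2.6, 10.2+2.6] = [23.900,17.000,12.800]
diag = √(19.4²+19.4²+19.4²) = √1129.08 = 33.602

min=[4.500,-2.400,-6.600] max=[23.900,17.000,12.800] diag=33.602


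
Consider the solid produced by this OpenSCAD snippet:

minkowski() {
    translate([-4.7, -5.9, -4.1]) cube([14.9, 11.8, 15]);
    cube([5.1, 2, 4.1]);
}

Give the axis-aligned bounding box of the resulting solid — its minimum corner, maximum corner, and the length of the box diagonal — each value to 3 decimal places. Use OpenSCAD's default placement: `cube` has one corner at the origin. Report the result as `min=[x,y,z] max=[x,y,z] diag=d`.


min=[-4.700,-5.900,-4.100] max=[15.300,7.900,15.000] diag=30.907

A = translate([-4.7, -5.9, -4.1]) cube([14.9, 11.8, 15]) → bbox [-4.7,-5.9,-4.1] .. [10.2,5.9,10.9]
B = cube([5.1, 2, 4.1]) → bbox [0,0,0] .. [5.1,2,4.1]
lo = A.lo+B.lo = [-4.7+0, -5.9+0, -4.1+0] = [-4.700,-5.900,-4.100]
hi = A.hi+B.hi = [10.2+5.1, 5.9+2, 10.9+4.1] = [15.300,7.900,15.000]
diag = √(20²+13.8²+19.1²) = √955.25 = 30.907


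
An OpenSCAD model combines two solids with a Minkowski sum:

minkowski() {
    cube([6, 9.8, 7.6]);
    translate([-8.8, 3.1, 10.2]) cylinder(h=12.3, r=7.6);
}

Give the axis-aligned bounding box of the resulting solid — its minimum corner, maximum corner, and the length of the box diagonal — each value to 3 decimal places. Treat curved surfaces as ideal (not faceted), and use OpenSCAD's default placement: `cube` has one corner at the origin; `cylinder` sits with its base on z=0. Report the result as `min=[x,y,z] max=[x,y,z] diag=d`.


min=[-16.400,-4.500,10.200] max=[4.800,20.500,30.100] diag=38.346

A = translate([-8.8, 3.1, 10.2]) cylinder(h=12.3, r=7.6) → bbox [-16.4,-4.5,10.2] .. [-1.2,10.7,22.5]
B = cube([6, 9.8, 7.6]) → bbox [0,0,0] .. [6,9.8,7.6]
lo = A.lo+B.lo = [-16.4+0, -4.5+0, 10.2+0] = [-16.400,-4.500,10.200]
hi = A.hi+B.hi = [-1.2+6, 10.7+9.8, 22.5+7.6] = [4.800,20.500,30.100]
diag = √(21.2²+25²+19.9²) = √1470.45 = 38.346


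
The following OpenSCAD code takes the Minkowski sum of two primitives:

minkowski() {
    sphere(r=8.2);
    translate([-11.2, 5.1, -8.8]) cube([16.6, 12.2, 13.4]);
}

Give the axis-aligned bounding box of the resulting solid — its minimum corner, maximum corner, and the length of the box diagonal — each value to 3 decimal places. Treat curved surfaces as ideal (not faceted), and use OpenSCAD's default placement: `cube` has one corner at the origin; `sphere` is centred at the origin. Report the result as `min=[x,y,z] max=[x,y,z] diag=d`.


min=[-19.400,-3.100,-17.000] max=[13.600,25.500,12.800] diag=52.868

A = translate([-11.2, 5.1, -8.8]) cube([16.6, 12.2, 13.4]) → bbox [-11.2,5.1,-8.8] .. [5.4,17.3,4.6]
B = sphere(r=8.2) → bbox [-8.2,-8.2,-8.2] .. [8.2,8.2,8.2]
lo = A.lo+B.lo = [-11.2-8.2, 5.1-8.2, -8.8-8.2] = [-19.400,-3.100,-17.000]
hi = A.hi+B.hi = [5.4+8.2, 17.3+8.2, 4.6+8.2] = [13.600,25.500,12.800]
diag = √(33²+28.6²+29.8²) = √2795 = 52.868


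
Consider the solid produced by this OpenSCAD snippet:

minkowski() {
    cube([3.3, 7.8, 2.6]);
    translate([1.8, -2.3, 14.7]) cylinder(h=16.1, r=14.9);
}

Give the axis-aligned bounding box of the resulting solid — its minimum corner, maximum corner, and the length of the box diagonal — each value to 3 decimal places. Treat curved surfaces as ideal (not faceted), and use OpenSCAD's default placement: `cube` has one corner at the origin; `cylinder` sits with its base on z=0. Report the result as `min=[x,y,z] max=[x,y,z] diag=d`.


min=[-13.100,-17.200,14.700] max=[20.000,20.400,33.400] diag=53.470

A = translate([1.8, -2.3, 14.7]) cylinder(h=16.1, r=14.9) → bbox [-13.1,-17.2,14.7] .. [16.7,12.6,30.8]
B = cube([3.3, 7.8, 2.6]) → bbox [0,0,0] .. [3.3,7.8,2.6]
lo = A.lo+B.lo = [-13.1+0, -17.2+0, 14.7+0] = [-13.100,-17.200,14.700]
hi = A.hi+B.hi = [16.7+3.3, 12.6+7.8, 30.8+2.6] = [20.000,20.400,33.400]
diag = √(33.1²+37.6²+18.7²) = √2859.06 = 53.470


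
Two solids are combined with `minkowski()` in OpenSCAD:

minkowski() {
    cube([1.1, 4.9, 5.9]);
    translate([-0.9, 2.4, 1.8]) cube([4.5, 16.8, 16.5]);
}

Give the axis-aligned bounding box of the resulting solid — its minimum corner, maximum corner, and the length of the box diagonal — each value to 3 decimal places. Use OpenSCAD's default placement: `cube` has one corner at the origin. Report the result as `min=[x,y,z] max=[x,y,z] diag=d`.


A = translate([-0.9, 2.4, 1.8]) cube([4.5, 16.8, 16.5]) → bbox [-0.9,2.4,1.8] .. [3.6,19.2,18.3]
B = cube([1.1, 4.9, 5.9]) → bbox [0,0,0] .. [1.1,4.9,5.9]
lo = A.lo+B.lo = [-0.9+0, 2.4+0, 1.8+0] = [-0.900,2.400,1.800]
hi = A.hi+B.hi = [3.6+1.1, 19.2+4.9, 18.3+5.9] = [4.700,24.100,24.200]
diag = √(5.6²+21.7²+22.4²) = √1004.01 = 31.686

min=[-0.900,2.400,1.800] max=[4.700,24.100,24.200] diag=31.686


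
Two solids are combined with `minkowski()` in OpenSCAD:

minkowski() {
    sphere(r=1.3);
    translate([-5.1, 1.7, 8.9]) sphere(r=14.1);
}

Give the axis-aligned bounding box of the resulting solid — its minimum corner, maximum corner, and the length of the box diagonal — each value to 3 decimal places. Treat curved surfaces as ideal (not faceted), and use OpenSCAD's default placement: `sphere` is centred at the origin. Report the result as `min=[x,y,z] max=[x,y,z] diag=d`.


A = translate([-5.1, 1.7, 8.9]) sphere(r=14.1) → bbox [-19.2,-12.4,-5.2] .. [9,15.8,23]
B = sphere(r=1.3) → bbox [-1.3,-1.3,-1.3] .. [1.3,1.3,1.3]
lo = A.lo+B.lo = [-19.2-1.3, -12.4-1.3, -5.2-1.3] = [-20.500,-13.700,-6.500]
hi = A.hi+B.hi = [9+1.3, 15.8+1.3, 23+1.3] = [10.300,17.100,24.300]
diag = √(30.8²+30.8²+30.8²) = √2845.92 = 53.347

min=[-20.500,-13.700,-6.500] max=[10.300,17.100,24.300] diag=53.347


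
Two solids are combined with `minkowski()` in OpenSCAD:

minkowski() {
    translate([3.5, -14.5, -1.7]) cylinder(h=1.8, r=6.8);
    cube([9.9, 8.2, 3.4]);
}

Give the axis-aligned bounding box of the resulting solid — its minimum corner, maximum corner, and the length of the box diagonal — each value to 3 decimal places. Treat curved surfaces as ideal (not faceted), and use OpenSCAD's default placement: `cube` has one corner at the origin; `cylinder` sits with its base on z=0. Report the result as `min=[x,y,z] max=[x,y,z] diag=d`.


A = translate([3.5, -14.5, -1.7]) cylinder(h=1.8, r=6.8) → bbox [-3.3,-21.3,-1.7] .. [10.3,-7.7,0.1]
B = cube([9.9, 8.2, 3.4]) → bbox [0,0,0] .. [9.9,8.2,3.4]
lo = A.lo+B.lo = [-3.3+0, -21.3+0, -1.7+0] = [-3.300,-21.300,-1.700]
hi = A.hi+B.hi = [10.3+9.9, -7.7+8.2, 0.1+3.4] = [20.200,0.500,3.500]
diag = √(23.5²+21.8²+5.2²) = √1054.53 = 32.474

min=[-3.300,-21.300,-1.700] max=[20.200,0.500,3.500] diag=32.474


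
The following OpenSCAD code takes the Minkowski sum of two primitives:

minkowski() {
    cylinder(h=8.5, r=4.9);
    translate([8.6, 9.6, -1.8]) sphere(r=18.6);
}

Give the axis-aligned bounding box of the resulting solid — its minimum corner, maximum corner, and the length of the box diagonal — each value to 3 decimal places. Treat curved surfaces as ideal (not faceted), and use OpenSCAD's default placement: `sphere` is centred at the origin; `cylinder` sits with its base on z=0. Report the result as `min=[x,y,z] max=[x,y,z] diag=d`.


min=[-14.900,-13.900,-20.400] max=[32.100,33.100,25.300] diag=80.663

A = translate([8.6, 9.6, -1.8]) sphere(r=18.6) → bbox [-10,-9,-20.4] .. [27.2,28.2,16.8]
B = cylinder(h=8.5, r=4.9) → bbox [-4.9,-4.9,0] .. [4.9,4.9,8.5]
lo = A.lo+B.lo = [-10-4.9, -9-4.9, -20.4+0] = [-14.900,-13.900,-20.400]
hi = A.hi+B.hi = [27.2+4.9, 28.2+4.9, 16.8+8.5] = [32.100,33.100,25.300]
diag = √(47²+47²+45.7²) = √6506.49 = 80.663


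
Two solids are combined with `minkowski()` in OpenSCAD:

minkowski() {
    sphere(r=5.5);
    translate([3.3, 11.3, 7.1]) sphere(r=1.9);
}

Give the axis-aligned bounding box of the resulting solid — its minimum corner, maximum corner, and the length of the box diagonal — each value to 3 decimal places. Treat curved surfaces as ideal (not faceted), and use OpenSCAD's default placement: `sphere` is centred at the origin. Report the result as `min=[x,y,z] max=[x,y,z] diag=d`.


A = translate([3.3, 11.3, 7.1]) sphere(r=1.9) → bbox [1.4,9.4,5.2] .. [5.2,13.2,9]
B = sphere(r=5.5) → bbox [-5.5,-5.5,-5.5] .. [5.5,5.5,5.5]
lo = A.lo+B.lo = [1.4-5.5, 9.4-5.5, 5.2-5.5] = [-4.100,3.900,-0.300]
hi = A.hi+B.hi = [5.2+5.5, 13.2+5.5, 9+5.5] = [10.700,18.700,14.500]
diag = √(14.8²+14.8²+14.8²) = √657.12 = 25.634

min=[-4.100,3.900,-0.300] max=[10.700,18.700,14.500] diag=25.634


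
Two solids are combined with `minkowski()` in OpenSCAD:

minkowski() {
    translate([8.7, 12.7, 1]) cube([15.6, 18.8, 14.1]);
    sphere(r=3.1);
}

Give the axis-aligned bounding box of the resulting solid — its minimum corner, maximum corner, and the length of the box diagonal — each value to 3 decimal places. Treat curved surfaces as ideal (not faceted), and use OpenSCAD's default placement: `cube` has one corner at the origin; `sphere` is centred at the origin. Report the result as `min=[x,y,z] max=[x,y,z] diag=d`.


min=[5.600,9.600,-2.100] max=[27.400,34.600,18.200] diag=38.889

A = translate([8.7, 12.7, 1]) cube([15.6, 18.8, 14.1]) → bbox [8.7,12.7,1] .. [24.3,31.5,15.1]
B = sphere(r=3.1) → bbox [-3.1,-3.1,-3.1] .. [3.1,3.1,3.1]
lo = A.lo+B.lo = [8.7-3.1, 12.7-3.1, 1-3.1] = [5.600,9.600,-2.100]
hi = A.hi+B.hi = [24.3+3.1, 31.5+3.1, 15.1+3.1] = [27.400,34.600,18.200]
diag = √(21.8²+25²+20.3²) = √1512.33 = 38.889


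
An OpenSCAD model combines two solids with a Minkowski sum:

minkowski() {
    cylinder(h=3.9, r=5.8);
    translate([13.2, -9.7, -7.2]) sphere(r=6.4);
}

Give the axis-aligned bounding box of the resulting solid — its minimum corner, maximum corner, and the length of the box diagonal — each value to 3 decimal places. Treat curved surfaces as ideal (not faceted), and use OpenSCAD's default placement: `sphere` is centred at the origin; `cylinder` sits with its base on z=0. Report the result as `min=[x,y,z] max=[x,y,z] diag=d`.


A = translate([13.2, -9.7, -7.2]) sphere(r=6.4) → bbox [6.8,-16.1,-13.6] .. [19.6,-3.3,-0.8]
B = cylinder(h=3.9, r=5.8) → bbox [-5.8,-5.8,0] .. [5.8,5.8,3.9]
lo = A.lo+B.lo = [6.8-5.8, -16.1-5.8, -13.6+0] = [1.000,-21.900,-13.600]
hi = A.hi+B.hi = [19.6+5.8, -3.3+5.8, -0.8+3.9] = [25.400,2.500,3.100]
diag = √(24.4²+24.4²+16.7²) = √1469.61 = 38.335

min=[1.000,-21.900,-13.600] max=[25.400,2.500,3.100] diag=38.335


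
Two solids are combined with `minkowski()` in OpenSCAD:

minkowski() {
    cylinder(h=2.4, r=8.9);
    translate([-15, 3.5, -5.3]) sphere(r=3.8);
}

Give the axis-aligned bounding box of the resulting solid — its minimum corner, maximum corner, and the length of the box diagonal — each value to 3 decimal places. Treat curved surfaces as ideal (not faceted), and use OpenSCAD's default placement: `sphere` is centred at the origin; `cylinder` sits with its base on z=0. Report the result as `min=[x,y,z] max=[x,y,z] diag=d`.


min=[-27.700,-9.200,-9.100] max=[-2.300,16.200,0.900] diag=37.287

A = translate([-15, 3.5, -5.3]) sphere(r=3.8) → bbox [-18.8,-0.3,-9.1] .. [-11.2,7.3,-1.5]
B = cylinder(h=2.4, r=8.9) → bbox [-8.9,-8.9,0] .. [8.9,8.9,2.4]
lo = A.lo+B.lo = [-18.8-8.9, -0.3-8.9, -9.1+0] = [-27.700,-9.200,-9.100]
hi = A.hi+B.hi = [-11.2+8.9, 7.3+8.9, -1.5+2.4] = [-2.300,16.200,0.900]
diag = √(25.4²+25.4²+10²) = √1390.32 = 37.287


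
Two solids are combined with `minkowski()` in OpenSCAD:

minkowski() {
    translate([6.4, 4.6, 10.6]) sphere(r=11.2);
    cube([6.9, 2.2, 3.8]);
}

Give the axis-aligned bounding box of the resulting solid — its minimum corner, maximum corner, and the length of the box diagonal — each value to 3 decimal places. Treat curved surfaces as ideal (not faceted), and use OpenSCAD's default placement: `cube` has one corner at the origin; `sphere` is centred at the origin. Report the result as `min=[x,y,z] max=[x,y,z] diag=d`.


min=[-4.800,-6.600,-0.600] max=[24.500,18.000,25.600] diag=46.369

A = translate([6.4, 4.6, 10.6]) sphere(r=11.2) → bbox [-4.8,-6.6,-0.6] .. [17.6,15.8,21.8]
B = cube([6.9, 2.2, 3.8]) → bbox [0,0,0] .. [6.9,2.2,3.8]
lo = A.lo+B.lo = [-4.8+0, -6.6+0, -0.6+0] = [-4.800,-6.600,-0.600]
hi = A.hi+B.hi = [17.6+6.9, 15.8+2.2, 21.8+3.8] = [24.500,18.000,25.600]
diag = √(29.3²+24.6²+26.2²) = √2150.09 = 46.369


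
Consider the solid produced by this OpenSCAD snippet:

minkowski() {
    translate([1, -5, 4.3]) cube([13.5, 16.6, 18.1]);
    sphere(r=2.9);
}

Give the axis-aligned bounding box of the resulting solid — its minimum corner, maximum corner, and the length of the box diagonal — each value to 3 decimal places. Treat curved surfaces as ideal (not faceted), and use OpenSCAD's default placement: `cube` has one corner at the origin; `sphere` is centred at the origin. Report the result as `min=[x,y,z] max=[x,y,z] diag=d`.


A = translate([1, -5, 4.3]) cube([13.5, 16.6, 18.1]) → bbox [1,-5,4.3] .. [14.5,11.6,22.4]
B = sphere(r=2.9) → bbox [-2.9,-2.9,-2.9] .. [2.9,2.9,2.9]
lo = A.lo+B.lo = [1-2.9, -5-2.9, 4.3-2.9] = [-1.900,-7.900,1.400]
hi = A.hi+B.hi = [14.5+2.9, 11.6+2.9, 22.4+2.9] = [17.400,14.500,25.300]
diag = √(19.3²+22.4²+23.9²) = √1445.46 = 38.019

min=[-1.900,-7.900,1.400] max=[17.400,14.500,25.300] diag=38.019


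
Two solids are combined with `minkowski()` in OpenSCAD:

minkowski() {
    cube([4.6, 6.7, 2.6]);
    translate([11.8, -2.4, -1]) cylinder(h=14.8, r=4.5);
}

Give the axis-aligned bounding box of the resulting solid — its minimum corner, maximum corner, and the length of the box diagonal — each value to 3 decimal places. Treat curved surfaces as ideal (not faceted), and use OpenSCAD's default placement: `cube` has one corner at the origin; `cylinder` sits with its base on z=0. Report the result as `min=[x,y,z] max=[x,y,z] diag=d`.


A = translate([11.8, -2.4, -1]) cylinder(h=14.8, r=4.5) → bbox [7.3,-6.9,-1] .. [16.3,2.1,13.8]
B = cube([4.6, 6.7, 2.6]) → bbox [0,0,0] .. [4.6,6.7,2.6]
lo = A.lo+B.lo = [7.3+0, -6.9+0, -1+0] = [7.300,-6.900,-1.000]
hi = A.hi+B.hi = [16.3+4.6, 2.1+6.7, 13.8+2.6] = [20.900,8.800,16.400]
diag = √(13.6²+15.7²+17.4²) = √734.21 = 27.096

min=[7.300,-6.900,-1.000] max=[20.900,8.800,16.400] diag=27.096


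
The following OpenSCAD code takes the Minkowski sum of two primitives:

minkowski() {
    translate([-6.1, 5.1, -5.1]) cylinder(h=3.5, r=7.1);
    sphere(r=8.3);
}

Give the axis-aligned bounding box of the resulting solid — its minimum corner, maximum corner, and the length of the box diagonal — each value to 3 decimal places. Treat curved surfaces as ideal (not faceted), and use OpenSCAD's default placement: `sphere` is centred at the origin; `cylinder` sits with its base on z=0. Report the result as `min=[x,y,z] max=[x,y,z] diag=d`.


A = translate([-6.1, 5.1, -5.1]) cylinder(h=3.5, r=7.1) → bbox [-13.2,-2,-5.1] .. [1,12.2,-1.6]
B = sphere(r=8.3) → bbox [-8.3,-8.3,-8.3] .. [8.3,8.3,8.3]
lo = A.lo+B.lo = [-13.2-8.3, -2-8.3, -5.1-8.3] = [-21.500,-10.300,-13.400]
hi = A.hi+B.hi = [1+8.3, 12.2+8.3, -1.6+8.3] = [9.300,20.500,6.700]
diag = √(30.8²+30.8²+20.1²) = √2301.29 = 47.972

min=[-21.500,-10.300,-13.400] max=[9.300,20.500,6.700] diag=47.972


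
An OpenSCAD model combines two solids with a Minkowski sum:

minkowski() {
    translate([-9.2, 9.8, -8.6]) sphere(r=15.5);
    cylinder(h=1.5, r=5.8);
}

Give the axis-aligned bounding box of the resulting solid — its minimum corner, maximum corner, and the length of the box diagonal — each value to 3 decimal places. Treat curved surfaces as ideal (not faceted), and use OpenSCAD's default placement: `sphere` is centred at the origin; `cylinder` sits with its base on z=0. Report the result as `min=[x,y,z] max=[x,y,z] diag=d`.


min=[-30.500,-11.500,-24.100] max=[12.100,31.100,8.400] diag=68.453

A = translate([-9.2, 9.8, -8.6]) sphere(r=15.5) → bbox [-24.7,-5.7,-24.1] .. [6.3,25.3,6.9]
B = cylinder(h=1.5, r=5.8) → bbox [-5.8,-5.8,0] .. [5.8,5.8,1.5]
lo = A.lo+B.lo = [-24.7-5.8, -5.7-5.8, -24.1+0] = [-30.500,-11.500,-24.100]
hi = A.hi+B.hi = [6.3+5.8, 25.3+5.8, 6.9+1.5] = [12.100,31.100,8.400]
diag = √(42.6²+42.6²+32.5²) = √4685.77 = 68.453


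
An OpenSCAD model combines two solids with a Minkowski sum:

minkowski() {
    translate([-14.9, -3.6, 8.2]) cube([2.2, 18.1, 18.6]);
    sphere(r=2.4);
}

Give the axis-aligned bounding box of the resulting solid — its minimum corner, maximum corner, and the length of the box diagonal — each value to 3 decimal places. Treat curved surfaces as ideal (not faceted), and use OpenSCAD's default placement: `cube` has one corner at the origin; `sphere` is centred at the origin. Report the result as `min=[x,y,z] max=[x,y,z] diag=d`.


A = translate([-14.9, -3.6, 8.2]) cube([2.2, 18.1, 18.6]) → bbox [-14.9,-3.6,8.2] .. [-12.7,14.5,26.8]
B = sphere(r=2.4) → bbox [-2.4,-2.4,-2.4] .. [2.4,2.4,2.4]
lo = A.lo+B.lo = [-14.9-2.4, -3.6-2.4, 8.2-2.4] = [-17.300,-6.000,5.800]
hi = A.hi+B.hi = [-12.7+2.4, 14.5+2.4, 26.8+2.4] = [-10.300,16.900,29.200]
diag = √(7²+22.9²+23.4²) = √1120.97 = 33.481

min=[-17.300,-6.000,5.800] max=[-10.300,16.900,29.200] diag=33.481
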